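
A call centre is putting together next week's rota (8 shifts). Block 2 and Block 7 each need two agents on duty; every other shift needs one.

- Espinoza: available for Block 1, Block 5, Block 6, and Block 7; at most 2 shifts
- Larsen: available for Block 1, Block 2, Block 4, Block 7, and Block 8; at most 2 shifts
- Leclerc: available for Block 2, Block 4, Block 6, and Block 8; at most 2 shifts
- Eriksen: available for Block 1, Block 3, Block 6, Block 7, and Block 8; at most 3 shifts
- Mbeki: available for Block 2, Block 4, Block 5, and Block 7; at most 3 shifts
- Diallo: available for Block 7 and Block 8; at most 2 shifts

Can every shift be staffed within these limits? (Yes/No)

Block 3 can only be covered by Eriksen, so that assignment is forced.
One valid schedule: Block 1→Espinoza, Block 2→Larsen+Leclerc, Block 3→Eriksen, Block 4→Larsen, Block 5→Espinoza, Block 6→Leclerc, Block 7→Eriksen+Mbeki, Block 8→Eriksen.
Loads: Espinoza 2/2, Larsen 2/2, Leclerc 2/2, Eriksen 3/3, Mbeki 1/3, Diallo 0/2 — all within limits.

Yes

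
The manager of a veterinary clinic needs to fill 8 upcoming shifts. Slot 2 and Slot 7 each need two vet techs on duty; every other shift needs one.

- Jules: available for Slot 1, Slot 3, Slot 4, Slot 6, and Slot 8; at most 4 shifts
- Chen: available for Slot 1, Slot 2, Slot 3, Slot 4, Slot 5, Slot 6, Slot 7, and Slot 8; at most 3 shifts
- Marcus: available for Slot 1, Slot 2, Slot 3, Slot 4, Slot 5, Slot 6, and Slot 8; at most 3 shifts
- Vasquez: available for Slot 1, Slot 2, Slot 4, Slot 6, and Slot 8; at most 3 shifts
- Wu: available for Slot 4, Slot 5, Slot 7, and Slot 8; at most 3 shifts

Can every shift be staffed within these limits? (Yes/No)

Slot 7 can only be covered by Chen and Wu, so that assignment is forced.
One valid schedule: Slot 1→Jules, Slot 2→Chen+Marcus, Slot 3→Jules, Slot 4→Jules, Slot 5→Chen, Slot 6→Jules, Slot 7→Chen+Wu, Slot 8→Marcus.
Loads: Jules 4/4, Chen 3/3, Marcus 2/3, Vasquez 0/3, Wu 1/3 — all within limits.

Yes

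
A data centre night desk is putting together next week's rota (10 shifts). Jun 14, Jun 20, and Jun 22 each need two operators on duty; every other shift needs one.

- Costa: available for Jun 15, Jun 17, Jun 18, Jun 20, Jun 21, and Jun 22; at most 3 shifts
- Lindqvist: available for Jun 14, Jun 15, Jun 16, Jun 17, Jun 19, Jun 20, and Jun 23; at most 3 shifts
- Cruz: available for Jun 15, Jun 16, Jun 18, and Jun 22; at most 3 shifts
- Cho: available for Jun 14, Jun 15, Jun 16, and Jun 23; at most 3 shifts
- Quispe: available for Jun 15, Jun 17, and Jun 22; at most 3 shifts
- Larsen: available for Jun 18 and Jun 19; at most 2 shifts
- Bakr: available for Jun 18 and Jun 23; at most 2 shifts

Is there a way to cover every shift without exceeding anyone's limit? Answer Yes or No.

Yes

Jun 14 can only be covered by Lindqvist and Cho, so that assignment is forced.
Jun 20 can only be covered by Costa and Lindqvist, so that assignment is forced.
Jun 21 can only be covered by Costa, so that assignment is forced.
One valid schedule: Jun 14→Lindqvist+Cho, Jun 15→Cho, Jun 16→Cruz, Jun 17→Costa, Jun 18→Cruz, Jun 19→Lindqvist, Jun 20→Costa+Lindqvist, Jun 21→Costa, Jun 22→Cruz+Quispe, Jun 23→Cho.
Loads: Costa 3/3, Lindqvist 3/3, Cruz 3/3, Cho 3/3, Quispe 1/3, Larsen 0/2, Bakr 0/2 — all within limits.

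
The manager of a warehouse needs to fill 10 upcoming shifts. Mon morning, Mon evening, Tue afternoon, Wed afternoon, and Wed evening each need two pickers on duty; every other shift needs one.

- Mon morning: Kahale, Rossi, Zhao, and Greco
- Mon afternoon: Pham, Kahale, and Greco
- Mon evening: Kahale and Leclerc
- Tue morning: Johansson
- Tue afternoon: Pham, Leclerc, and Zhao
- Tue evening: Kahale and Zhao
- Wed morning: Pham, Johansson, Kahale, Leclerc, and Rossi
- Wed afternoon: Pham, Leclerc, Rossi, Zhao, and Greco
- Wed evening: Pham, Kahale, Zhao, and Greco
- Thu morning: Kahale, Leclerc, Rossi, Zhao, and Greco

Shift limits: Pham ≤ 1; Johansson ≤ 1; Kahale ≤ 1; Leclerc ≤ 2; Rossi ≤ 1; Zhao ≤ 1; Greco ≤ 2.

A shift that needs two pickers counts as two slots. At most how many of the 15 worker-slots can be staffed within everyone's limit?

Total capacity across all pickers is 1+1+1+2+1+1+2 = 9, and 15 slots are needed, so at most 9 can be filled.
An assignment achieving 9: Mon morning→Rossi+Greco, Mon afternoon→Pham, Mon evening→Kahale+Leclerc, Tue morning→Johansson, Tue afternoon→Leclerc, Tue evening→Zhao, Wed evening→Greco.
Loads: Pham 1/1, Johansson 1/1, Kahale 1/1, Leclerc 2/2, Rossi 1/1, Zhao 1/1, Greco 2/2.

9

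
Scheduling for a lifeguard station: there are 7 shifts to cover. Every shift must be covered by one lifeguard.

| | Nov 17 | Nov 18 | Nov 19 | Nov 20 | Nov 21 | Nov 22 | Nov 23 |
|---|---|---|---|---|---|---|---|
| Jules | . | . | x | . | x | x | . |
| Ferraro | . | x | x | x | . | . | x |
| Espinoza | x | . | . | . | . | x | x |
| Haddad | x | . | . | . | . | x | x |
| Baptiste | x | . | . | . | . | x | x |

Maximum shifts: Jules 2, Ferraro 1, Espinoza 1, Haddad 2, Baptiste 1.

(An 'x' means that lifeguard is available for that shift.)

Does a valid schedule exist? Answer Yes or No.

Total capacity is 7 and 7 slots are needed, so capacity alone doesn't rule it out.
Shifts {Nov 18, Nov 20} need 2 worker-slots in total, but the lifeguards available for any of those shifts (Ferraro) can supply at most 1 among them. So no valid schedule exists.

No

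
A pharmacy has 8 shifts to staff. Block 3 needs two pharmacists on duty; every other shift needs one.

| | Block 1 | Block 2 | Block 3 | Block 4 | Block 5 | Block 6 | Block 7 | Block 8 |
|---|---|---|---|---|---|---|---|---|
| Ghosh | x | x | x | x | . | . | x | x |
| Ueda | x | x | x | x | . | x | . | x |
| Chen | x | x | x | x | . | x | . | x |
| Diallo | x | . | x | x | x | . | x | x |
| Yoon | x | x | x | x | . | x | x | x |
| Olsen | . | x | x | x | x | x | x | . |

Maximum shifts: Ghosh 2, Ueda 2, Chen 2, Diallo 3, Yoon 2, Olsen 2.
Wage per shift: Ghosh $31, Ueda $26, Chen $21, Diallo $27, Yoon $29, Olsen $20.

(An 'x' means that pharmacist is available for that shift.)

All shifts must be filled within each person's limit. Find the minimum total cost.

$215

Picking the cheapest available pharmacist for each shift independently would cost $183, but that ignores the shift limits.
An optimal schedule: Block 1→Chen, Block 2→Chen, Block 3→Ueda+Diallo, Block 4→Diallo, Block 5→Olsen, Block 6→Olsen, Block 7→Diallo, Block 8→Ueda.
Total: 21 + 21 + 26 + 27 + 27 + 20 + 20 + 27 + 26 = $215.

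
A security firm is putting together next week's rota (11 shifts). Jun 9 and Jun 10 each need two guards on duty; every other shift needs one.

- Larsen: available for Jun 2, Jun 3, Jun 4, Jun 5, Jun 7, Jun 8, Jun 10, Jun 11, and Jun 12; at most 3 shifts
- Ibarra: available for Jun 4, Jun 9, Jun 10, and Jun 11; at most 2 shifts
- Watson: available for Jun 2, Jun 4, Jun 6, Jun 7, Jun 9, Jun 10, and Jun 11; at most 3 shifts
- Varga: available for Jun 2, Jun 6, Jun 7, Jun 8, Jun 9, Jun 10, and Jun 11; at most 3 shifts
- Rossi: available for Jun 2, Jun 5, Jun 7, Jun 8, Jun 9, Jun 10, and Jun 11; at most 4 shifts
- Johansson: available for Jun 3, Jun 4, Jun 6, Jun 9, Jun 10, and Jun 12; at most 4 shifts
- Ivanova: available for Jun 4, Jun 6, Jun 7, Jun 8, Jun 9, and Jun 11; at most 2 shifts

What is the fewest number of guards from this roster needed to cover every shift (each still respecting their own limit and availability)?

4

13 slots to fill and no one can take more than 4, so at least ⌈13/4⌉ = 4 guards are needed.
Larsen, Ibarra, Rossi, and Johansson alone can cover everything: Jun 2→Larsen, Jun 3→Larsen, Jun 4→Ibarra, Jun 5→Larsen, Jun 6→Johansson, Jun 7→Rossi, Jun 8→Rossi, Jun 9→Ibarra+Johansson, Jun 10→Rossi+Johansson, Jun 11→Rossi, Jun 12→Johansson.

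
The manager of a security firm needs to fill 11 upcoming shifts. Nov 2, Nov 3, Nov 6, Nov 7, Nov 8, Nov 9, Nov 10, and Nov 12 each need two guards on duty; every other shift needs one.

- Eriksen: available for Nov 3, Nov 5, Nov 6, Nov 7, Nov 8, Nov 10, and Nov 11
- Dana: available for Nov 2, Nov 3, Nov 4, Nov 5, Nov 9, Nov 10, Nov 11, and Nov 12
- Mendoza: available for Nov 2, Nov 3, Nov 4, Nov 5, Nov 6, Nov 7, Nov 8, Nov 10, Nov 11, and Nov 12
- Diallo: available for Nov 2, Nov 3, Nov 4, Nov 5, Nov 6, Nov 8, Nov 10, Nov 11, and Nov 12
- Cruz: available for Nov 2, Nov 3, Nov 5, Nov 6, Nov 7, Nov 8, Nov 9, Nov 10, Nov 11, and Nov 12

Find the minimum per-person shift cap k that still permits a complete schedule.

4

With 5 guards and 19 worker-slots to fill, someone must work at least ⌈19/5⌉ = 4 shifts, so k ≥ 4.
k = 4 works: Nov 2→Dana+Mendoza, Nov 3→Diallo+Cruz, Nov 4→Dana, Nov 5→Eriksen, Nov 6→Eriksen+Mendoza, Nov 7→Eriksen+Mendoza, Nov 8→Mendoza+Diallo, Nov 9→Dana+Cruz, Nov 10→Diallo+Cruz, Nov 11→Eriksen, Nov 12→Dana+Diallo.
Loads: Eriksen 4, Dana 4, Mendoza 4, Diallo 4, Cruz 3 — all ≤ 4.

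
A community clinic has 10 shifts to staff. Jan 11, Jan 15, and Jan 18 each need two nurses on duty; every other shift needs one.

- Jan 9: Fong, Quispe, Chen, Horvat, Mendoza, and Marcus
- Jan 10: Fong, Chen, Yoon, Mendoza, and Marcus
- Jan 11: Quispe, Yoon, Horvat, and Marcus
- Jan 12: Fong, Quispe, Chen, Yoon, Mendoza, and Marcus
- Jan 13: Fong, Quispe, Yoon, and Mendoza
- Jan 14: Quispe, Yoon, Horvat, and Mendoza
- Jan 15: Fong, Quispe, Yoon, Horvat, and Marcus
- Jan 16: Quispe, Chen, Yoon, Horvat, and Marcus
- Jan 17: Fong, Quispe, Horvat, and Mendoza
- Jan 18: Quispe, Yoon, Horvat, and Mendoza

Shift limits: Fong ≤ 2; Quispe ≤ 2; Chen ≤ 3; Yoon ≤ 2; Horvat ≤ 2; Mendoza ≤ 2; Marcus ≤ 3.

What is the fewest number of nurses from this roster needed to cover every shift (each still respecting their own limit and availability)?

6

13 slots to fill and no one can take more than 3, so at least ⌈13/3⌉ = 5 nurses are needed.
Any 5 nurses together have capacity at most 3+3+2+2+2 = 12 < 13 slots, so 5 can never suffice.
Fong, Quispe, Chen, Yoon, Horvat, and Mendoza alone can cover everything: Jan 9→Chen, Jan 10→Fong, Jan 11→Quispe+Yoon, Jan 12→Chen, Jan 13→Fong, Jan 14→Quispe, Jan 15→Yoon+Horvat, Jan 16→Chen, Jan 17→Mendoza, Jan 18→Horvat+Mendoza.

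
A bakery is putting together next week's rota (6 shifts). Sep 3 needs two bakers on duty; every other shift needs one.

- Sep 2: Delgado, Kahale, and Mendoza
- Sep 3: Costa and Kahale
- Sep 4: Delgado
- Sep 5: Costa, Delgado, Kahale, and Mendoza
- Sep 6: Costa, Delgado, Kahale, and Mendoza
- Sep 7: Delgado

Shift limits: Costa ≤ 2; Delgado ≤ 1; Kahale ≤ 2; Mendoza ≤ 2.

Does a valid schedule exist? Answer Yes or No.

No

Total capacity is 7 and 7 slots are needed, so capacity alone doesn't rule it out.
Shifts {Sep 4, Sep 7} need 2 worker-slots in total, but the bakers available for any of those shifts (Delgado) can supply at most 1 among them. So no valid schedule exists.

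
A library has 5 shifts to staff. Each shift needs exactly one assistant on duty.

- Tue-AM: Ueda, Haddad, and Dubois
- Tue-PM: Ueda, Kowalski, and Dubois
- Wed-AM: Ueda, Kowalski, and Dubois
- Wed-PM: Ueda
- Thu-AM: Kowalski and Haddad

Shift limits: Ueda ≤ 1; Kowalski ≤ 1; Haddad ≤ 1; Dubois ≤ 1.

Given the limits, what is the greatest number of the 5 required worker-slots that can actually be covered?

4

Total capacity across all assistants is 1+1+1+1 = 4, and 5 slots are needed, so at most 4 can be filled.
An assignment achieving 4: Tue-AM→Haddad, Tue-PM→Dubois, Wed-PM→Ueda, Thu-AM→Kowalski.
Loads: Ueda 1/1, Kowalski 1/1, Haddad 1/1, Dubois 1/1.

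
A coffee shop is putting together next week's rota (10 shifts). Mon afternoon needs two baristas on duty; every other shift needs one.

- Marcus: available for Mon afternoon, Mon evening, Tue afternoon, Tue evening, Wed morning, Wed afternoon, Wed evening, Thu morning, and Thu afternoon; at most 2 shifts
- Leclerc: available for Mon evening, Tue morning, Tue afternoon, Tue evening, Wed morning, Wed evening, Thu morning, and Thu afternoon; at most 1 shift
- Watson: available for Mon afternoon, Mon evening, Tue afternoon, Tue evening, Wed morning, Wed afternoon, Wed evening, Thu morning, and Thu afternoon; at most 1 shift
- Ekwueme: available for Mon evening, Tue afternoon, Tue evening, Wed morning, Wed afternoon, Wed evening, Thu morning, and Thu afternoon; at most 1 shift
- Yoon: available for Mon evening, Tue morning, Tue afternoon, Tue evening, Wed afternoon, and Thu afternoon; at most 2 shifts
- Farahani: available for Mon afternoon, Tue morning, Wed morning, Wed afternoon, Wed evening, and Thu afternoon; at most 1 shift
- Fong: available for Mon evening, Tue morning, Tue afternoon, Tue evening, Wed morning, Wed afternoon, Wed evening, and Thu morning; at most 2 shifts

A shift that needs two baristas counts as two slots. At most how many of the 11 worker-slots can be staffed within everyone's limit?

10

Total capacity across all baristas is 2+1+1+1+2+1+2 = 10, and 11 slots are needed, so at most 10 can be filled.
An assignment achieving 10: Mon afternoon→Marcus+Watson, Mon evening→Ekwueme, Tue morning→Leclerc, Tue afternoon→Yoon, Tue evening→Yoon, Wed morning→Farahani, Wed afternoon→Fong, Wed evening→Fong, Thu morning→Marcus.
Loads: Marcus 2/2, Leclerc 1/1, Watson 1/1, Ekwueme 1/1, Yoon 2/2, Farahani 1/1, Fong 2/2.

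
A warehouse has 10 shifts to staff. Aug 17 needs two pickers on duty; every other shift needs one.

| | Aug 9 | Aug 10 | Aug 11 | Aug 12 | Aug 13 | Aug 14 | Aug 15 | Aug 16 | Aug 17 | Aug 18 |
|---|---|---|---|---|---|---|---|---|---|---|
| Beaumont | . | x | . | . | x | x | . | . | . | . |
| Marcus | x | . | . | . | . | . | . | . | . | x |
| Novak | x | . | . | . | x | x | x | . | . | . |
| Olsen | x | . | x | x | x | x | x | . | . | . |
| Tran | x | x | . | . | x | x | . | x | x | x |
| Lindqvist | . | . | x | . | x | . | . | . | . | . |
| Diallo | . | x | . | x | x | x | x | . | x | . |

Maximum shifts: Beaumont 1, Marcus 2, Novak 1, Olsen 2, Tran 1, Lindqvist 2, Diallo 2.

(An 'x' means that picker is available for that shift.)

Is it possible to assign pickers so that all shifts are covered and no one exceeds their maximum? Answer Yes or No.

Total capacity is 11 and 11 slots are needed, so capacity alone doesn't rule it out.
Shifts {Aug 16, Aug 17} need 3 worker-slots in total, but the pickers available for any of those shifts (Tran and Diallo) can supply at most 2 among them. So no valid schedule exists.

No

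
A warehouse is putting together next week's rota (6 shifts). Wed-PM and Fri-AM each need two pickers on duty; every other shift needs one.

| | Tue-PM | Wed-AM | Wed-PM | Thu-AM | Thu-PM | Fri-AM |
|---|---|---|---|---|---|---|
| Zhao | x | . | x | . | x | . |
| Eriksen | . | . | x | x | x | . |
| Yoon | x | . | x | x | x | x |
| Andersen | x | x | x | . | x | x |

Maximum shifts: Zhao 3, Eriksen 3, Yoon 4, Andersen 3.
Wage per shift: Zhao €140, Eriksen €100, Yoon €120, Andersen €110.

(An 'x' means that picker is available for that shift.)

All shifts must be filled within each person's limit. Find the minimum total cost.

€870

Wed-AM can only be covered by Andersen, so that assignment is forced.
Fri-AM can only be covered by Yoon and Andersen, so that assignment is forced.
Picking the cheapest available picker for each shift independently would cost €860, but that ignores the shift limits.
An optimal schedule: Tue-PM→Andersen, Wed-AM→Andersen, Wed-PM→Eriksen+Yoon, Thu-AM→Eriksen, Thu-PM→Eriksen, Fri-AM→Andersen+Yoon.
Total: 110 + 110 + 100 + 120 + 100 + 100 + 110 + 120 = €870.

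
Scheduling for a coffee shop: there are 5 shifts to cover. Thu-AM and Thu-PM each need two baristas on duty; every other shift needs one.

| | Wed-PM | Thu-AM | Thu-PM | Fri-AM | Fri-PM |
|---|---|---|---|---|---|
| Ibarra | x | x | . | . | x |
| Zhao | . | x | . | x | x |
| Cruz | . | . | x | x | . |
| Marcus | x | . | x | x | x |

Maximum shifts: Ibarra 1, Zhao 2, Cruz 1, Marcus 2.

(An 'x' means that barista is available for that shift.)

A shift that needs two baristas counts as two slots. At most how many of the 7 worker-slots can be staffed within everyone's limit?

Total capacity across all baristas is 1+2+1+2 = 6, and 7 slots are needed, so at most 6 can be filled.
An assignment achieving 6: Wed-PM→Ibarra, Thu-AM→Zhao, Thu-PM→Cruz+Marcus, Fri-AM→Zhao, Fri-PM→Marcus.
Loads: Ibarra 1/1, Zhao 2/2, Cruz 1/1, Marcus 2/2.

6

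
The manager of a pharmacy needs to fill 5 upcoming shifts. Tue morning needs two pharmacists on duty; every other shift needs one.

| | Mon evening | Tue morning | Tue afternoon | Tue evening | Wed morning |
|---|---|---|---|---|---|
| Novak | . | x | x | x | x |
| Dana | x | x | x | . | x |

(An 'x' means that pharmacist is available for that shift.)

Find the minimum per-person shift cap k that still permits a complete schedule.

3

With 2 pharmacists and 6 worker-slots to fill, someone must work at least ⌈6/2⌉ = 3 shifts, so k ≥ 3.
k = 3 works: Mon evening→Dana, Tue morning→Novak+Dana, Tue afternoon→Novak, Tue evening→Novak, Wed morning→Dana.
Loads: Novak 3, Dana 3 — all ≤ 3.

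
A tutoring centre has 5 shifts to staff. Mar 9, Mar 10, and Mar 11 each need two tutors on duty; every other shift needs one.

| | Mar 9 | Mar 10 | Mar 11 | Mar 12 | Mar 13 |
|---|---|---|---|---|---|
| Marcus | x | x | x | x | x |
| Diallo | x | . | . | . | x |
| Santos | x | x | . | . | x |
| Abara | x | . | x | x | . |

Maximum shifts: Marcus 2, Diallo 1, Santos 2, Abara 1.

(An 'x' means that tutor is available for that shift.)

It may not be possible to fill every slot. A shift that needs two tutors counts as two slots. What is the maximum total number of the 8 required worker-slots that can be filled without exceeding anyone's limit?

6

Total capacity across all tutors is 2+1+2+1 = 6, and 8 slots are needed, so at most 6 can be filled.
An assignment achieving 6: Mar 9→Santos, Mar 10→Marcus+Santos, Mar 11→Marcus+Abara, Mar 13→Diallo.
Loads: Marcus 2/2, Diallo 1/1, Santos 2/2, Abara 1/1.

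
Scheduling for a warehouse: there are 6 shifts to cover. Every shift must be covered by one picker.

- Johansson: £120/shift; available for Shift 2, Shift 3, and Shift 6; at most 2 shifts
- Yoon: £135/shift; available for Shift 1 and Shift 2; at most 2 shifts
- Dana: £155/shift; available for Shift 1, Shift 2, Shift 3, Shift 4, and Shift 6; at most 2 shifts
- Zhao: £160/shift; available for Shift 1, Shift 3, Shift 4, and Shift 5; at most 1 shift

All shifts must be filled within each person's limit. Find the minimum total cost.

£825

Shift 5 can only be covered by Zhao, so that assignment is forced.
Picking the cheapest available picker for each shift independently would cost £810, but that ignores the shift limits.
An optimal schedule: Shift 1→Yoon, Shift 2→Yoon, Shift 3→Johansson, Shift 4→Dana, Shift 5→Zhao, Shift 6→Johansson.
Total: 135 + 135 + 120 + 155 + 160 + 120 = £825.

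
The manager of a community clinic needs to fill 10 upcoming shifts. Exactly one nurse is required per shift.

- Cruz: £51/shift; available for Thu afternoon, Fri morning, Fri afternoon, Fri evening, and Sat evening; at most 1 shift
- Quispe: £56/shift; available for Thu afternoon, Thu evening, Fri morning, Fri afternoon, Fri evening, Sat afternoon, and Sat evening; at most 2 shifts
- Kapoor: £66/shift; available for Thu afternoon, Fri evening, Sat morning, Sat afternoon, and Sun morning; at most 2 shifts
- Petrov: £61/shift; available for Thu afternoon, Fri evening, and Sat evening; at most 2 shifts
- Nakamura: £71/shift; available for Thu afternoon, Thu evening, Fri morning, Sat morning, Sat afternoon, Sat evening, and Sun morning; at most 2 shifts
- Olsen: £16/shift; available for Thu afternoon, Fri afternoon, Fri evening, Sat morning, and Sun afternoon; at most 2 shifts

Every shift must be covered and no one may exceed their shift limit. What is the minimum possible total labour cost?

£520

Sun afternoon can only be covered by Olsen, so that assignment is forced.
Picking the cheapest available nurse for each shift independently would cost £360, but that ignores the shift limits.
An optimal schedule: Thu afternoon→Nakamura, Thu evening→Quispe, Fri morning→Cruz, Fri afternoon→Olsen, Fri evening→Petrov, Sat morning→Kapoor, Sat afternoon→Quispe, Sat evening→Petrov, Sun morning→Kapoor, Sun afternoon→Olsen.
Total: 71 + 56 + 51 + 16 + 61 + 66 + 56 + 61 + 66 + 16 = £520.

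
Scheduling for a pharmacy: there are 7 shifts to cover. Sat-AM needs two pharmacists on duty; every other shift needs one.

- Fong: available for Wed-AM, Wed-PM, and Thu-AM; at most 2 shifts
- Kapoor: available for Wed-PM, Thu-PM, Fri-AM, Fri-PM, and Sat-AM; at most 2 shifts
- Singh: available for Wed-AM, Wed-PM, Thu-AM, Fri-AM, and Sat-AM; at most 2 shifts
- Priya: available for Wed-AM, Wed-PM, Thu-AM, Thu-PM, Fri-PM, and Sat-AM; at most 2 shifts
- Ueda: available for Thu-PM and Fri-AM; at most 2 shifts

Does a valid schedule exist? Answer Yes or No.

Yes

One valid schedule: Wed-AM→Fong, Wed-PM→Priya, Thu-AM→Fong, Thu-PM→Kapoor, Fri-AM→Singh, Fri-PM→Kapoor, Sat-AM→Singh+Priya.
Loads: Fong 2/2, Kapoor 2/2, Singh 2/2, Priya 2/2, Ueda 0/2 — all within limits.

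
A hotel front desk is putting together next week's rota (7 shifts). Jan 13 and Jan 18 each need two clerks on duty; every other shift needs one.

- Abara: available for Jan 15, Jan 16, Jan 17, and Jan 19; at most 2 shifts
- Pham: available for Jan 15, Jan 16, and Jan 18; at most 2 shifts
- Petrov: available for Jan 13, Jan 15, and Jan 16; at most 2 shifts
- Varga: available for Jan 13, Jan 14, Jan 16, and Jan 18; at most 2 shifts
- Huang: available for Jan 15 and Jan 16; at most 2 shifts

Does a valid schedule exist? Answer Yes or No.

No

Total capacity is 10 and 9 slots are needed, so capacity alone doesn't rule it out.
Shifts {Jan 13, Jan 14, Jan 18} need 5 worker-slots in total, but the clerks available for any of those shifts (Pham, Petrov, and Varga) can supply at most 4 among them. So no valid schedule exists.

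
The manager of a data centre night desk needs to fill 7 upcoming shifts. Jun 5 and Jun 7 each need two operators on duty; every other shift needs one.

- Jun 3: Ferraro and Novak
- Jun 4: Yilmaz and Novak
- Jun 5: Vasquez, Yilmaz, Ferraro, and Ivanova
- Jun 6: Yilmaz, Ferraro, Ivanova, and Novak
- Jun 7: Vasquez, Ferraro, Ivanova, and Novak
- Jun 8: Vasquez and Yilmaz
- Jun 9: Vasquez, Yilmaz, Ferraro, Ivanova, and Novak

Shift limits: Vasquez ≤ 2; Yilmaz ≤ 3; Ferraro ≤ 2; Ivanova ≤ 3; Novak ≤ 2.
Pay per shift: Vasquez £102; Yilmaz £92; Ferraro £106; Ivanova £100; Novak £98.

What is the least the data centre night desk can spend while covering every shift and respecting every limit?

Picking the cheapest available operator for each shift independently would cost £856, but that ignores the shift limits.
An optimal schedule: Jun 3→Novak, Jun 4→Yilmaz, Jun 5→Ivanova+Vasquez, Jun 6→Yilmaz, Jun 7→Novak+Ivanova, Jun 8→Yilmaz, Jun 9→Ivanova.
Total: 98 + 92 + 100 + 102 + 92 + 98 + 100 + 92 + 100 = £874.

£874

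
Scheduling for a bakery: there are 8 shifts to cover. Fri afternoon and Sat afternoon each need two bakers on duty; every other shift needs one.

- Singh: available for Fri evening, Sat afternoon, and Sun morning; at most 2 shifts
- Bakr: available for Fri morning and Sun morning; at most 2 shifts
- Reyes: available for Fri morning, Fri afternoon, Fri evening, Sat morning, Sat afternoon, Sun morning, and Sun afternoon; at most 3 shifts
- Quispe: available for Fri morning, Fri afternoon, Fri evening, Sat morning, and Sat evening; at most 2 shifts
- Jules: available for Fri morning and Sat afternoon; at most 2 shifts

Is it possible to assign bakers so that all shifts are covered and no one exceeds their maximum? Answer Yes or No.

Yes

Fri afternoon can only be covered by Reyes and Quispe, so that assignment is forced.
Sat evening can only be covered by Quispe, so that assignment is forced.
Sun afternoon can only be covered by Reyes, so that assignment is forced.
One valid schedule: Fri morning→Bakr, Fri afternoon→Reyes+Quispe, Fri evening→Singh, Sat morning→Reyes, Sat afternoon→Singh+Jules, Sat evening→Quispe, Sun morning→Bakr, Sun afternoon→Reyes.
Loads: Singh 2/2, Bakr 2/2, Reyes 3/3, Quispe 2/2, Jules 1/2 — all within limits.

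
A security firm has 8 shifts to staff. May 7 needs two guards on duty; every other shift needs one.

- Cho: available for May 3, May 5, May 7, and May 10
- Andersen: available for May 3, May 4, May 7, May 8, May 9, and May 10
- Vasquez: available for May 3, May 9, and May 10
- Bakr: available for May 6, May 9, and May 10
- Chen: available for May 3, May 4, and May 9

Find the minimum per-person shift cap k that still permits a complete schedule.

2

With 5 guards and 9 worker-slots to fill, someone must work at least ⌈9/5⌉ = 2 shifts, so k ≥ 2.
k = 2 works: May 3→Vasquez, May 4→Chen, May 5→Cho, May 6→Bakr, May 7→Cho+Andersen, May 8→Andersen, May 9→Vasquez, May 10→Bakr.
Loads: Cho 2, Andersen 2, Vasquez 2, Bakr 2, Chen 1 — all ≤ 2.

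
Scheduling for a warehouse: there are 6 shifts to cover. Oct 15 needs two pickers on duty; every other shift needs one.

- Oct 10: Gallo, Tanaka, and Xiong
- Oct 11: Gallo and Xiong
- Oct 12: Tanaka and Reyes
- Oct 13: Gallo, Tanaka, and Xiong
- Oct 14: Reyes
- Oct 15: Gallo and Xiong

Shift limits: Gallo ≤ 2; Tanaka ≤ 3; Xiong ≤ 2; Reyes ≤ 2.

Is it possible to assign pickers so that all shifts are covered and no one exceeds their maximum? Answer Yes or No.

Yes

Oct 14 can only be covered by Reyes, so that assignment is forced.
Oct 15 can only be covered by Gallo and Xiong, so that assignment is forced.
One valid schedule: Oct 10→Tanaka, Oct 11→Gallo, Oct 12→Tanaka, Oct 13→Tanaka, Oct 14→Reyes, Oct 15→Gallo+Xiong.
Loads: Gallo 2/2, Tanaka 3/3, Xiong 1/2, Reyes 1/2 — all within limits.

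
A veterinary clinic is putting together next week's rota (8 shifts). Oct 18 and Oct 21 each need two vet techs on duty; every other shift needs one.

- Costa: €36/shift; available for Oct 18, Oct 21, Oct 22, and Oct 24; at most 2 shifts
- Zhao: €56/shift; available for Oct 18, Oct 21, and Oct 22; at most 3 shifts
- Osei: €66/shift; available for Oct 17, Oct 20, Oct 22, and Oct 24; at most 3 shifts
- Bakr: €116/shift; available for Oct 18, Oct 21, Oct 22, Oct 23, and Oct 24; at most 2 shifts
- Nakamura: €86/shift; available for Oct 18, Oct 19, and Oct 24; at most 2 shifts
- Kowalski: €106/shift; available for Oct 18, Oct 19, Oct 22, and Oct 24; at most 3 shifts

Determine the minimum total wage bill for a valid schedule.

€640

Oct 17 can only be covered by Osei, so that assignment is forced.
Oct 20 can only be covered by Osei, so that assignment is forced.
Oct 23 can only be covered by Bakr, so that assignment is forced.
Picking the cheapest available vet tech for each shift independently would cost €590, but that ignores the shift limits.
An optimal schedule: Oct 17→Osei, Oct 18→Costa+Zhao, Oct 19→Nakamura, Oct 20→Osei, Oct 21→Costa+Zhao, Oct 22→Zhao, Oct 23→Bakr, Oct 24→Osei.
Total: 66 + 36 + 56 + 86 + 66 + 36 + 56 + 56 + 116 + 66 = €640.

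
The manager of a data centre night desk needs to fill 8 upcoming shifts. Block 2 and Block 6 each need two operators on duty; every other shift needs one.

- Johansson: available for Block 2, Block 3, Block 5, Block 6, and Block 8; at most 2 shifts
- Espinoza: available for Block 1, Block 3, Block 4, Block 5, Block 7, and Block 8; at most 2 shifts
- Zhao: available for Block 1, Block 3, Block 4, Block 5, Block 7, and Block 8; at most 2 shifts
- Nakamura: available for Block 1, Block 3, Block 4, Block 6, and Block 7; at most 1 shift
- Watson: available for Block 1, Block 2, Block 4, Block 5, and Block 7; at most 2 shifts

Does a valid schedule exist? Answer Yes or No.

Total capacity is 2+2+2+1+2 = 9 but 10 worker-slots are needed — infeasible.

No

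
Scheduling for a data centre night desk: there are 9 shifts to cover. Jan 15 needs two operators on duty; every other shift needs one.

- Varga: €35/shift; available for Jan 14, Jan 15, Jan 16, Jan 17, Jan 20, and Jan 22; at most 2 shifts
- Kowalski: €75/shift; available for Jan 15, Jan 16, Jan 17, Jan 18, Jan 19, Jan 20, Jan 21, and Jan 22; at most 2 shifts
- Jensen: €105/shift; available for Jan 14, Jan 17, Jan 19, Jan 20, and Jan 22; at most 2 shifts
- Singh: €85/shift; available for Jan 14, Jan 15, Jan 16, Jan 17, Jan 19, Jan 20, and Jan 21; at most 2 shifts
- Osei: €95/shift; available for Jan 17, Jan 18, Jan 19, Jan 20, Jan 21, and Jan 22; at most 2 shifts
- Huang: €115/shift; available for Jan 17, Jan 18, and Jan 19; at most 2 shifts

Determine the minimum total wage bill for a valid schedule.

€790

Picking the cheapest available operator for each shift independently would cost €510, but that ignores the shift limits.
An optimal schedule: Jan 14→Varga, Jan 15→Varga+Kowalski, Jan 16→Kowalski, Jan 17→Osei, Jan 18→Osei, Jan 19→Jensen, Jan 20→Singh, Jan 21→Singh, Jan 22→Jensen.
Total: 35 + 35 + 75 + 75 + 95 + 95 + 105 + 85 + 85 + 105 = €790.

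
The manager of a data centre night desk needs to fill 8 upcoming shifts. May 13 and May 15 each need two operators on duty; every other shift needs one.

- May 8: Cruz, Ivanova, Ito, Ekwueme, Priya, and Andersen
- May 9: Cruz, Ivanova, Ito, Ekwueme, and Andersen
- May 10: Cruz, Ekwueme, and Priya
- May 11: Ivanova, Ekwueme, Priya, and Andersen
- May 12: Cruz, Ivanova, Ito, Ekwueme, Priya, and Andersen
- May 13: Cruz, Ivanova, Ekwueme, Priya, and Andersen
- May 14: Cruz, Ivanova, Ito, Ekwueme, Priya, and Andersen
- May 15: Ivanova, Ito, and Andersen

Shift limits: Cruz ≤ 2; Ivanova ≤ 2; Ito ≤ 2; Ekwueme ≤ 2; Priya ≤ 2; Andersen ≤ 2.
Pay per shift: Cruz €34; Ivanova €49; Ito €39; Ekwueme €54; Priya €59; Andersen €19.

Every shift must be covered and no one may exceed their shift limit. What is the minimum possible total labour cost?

Picking the cheapest available operator for each shift independently would cost €240, but that ignores the shift limits.
An optimal schedule: May 8→Ito, May 9→Cruz, May 10→Cruz, May 11→Andersen, May 12→Ivanova, May 13→Ivanova+Ekwueme, May 14→Ekwueme, May 15→Andersen+Ito.
Total: 39 + 34 + 34 + 19 + 49 + 49 + 54 + 54 + 19 + 39 = €390.

€390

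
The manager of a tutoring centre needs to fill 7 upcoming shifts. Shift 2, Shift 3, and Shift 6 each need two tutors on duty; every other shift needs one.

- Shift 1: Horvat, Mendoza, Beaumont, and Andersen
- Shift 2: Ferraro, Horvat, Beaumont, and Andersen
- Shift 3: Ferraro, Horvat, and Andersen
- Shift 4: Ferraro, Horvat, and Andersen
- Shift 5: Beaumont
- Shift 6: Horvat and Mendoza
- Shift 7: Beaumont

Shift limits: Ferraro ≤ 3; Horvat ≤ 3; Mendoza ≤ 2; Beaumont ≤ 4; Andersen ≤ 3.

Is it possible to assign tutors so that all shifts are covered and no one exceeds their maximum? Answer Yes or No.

Yes

Shift 5 can only be covered by Beaumont, so that assignment is forced.
Shift 6 can only be covered by Horvat and Mendoza, so that assignment is forced.
Shift 7 can only be covered by Beaumont, so that assignment is forced.
One valid schedule: Shift 1→Horvat, Shift 2→Ferraro+Beaumont, Shift 3→Ferraro+Horvat, Shift 4→Ferraro, Shift 5→Beaumont, Shift 6→Horvat+Mendoza, Shift 7→Beaumont.
Loads: Ferraro 3/3, Horvat 3/3, Mendoza 1/2, Beaumont 3/4, Andersen 0/3 — all within limits.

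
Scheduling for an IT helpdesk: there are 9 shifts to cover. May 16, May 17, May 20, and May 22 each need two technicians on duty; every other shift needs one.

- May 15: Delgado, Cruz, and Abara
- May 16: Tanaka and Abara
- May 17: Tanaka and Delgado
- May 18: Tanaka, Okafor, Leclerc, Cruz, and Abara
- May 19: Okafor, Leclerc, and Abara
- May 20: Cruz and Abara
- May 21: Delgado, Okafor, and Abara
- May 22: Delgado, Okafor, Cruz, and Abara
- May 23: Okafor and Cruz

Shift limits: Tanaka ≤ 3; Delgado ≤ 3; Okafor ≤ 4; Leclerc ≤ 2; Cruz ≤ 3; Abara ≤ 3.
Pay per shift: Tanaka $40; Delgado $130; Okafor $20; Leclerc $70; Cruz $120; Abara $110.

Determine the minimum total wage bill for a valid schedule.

May 16 can only be covered by Tanaka and Abara, so that assignment is forced.
May 17 can only be covered by Tanaka and Delgado, so that assignment is forced.
May 20 can only be covered by Cruz and Abara, so that assignment is forced.
Picking the cheapest available technician for each shift independently would cost $870, but that ignores the shift limits.
An optimal schedule: May 15→Abara, May 16→Tanaka+Abara, May 17→Tanaka+Delgado, May 18→Tanaka, May 19→Okafor, May 20→Abara+Cruz, May 21→Okafor, May 22→Okafor+Cruz, May 23→Okafor.
Total: 110 + 40 + 110 + 40 + 130 + 40 + 20 + 110 + 120 + 20 + 20 + 120 + 20 = $900.

$900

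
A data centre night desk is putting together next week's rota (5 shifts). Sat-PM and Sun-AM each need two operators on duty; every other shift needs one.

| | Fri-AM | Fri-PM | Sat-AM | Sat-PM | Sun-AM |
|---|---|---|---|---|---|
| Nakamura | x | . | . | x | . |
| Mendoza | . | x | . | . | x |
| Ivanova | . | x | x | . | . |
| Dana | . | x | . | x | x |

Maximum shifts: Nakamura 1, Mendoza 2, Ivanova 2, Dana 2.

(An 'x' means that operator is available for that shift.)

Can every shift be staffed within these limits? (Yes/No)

Total capacity is 7 and 7 slots are needed, so capacity alone doesn't rule it out.
Shifts {Fri-AM, Sat-PM} need 3 worker-slots in total, but the operators available for any of those shifts (Nakamura and Dana) can supply at most 2 among them. So no valid schedule exists.

No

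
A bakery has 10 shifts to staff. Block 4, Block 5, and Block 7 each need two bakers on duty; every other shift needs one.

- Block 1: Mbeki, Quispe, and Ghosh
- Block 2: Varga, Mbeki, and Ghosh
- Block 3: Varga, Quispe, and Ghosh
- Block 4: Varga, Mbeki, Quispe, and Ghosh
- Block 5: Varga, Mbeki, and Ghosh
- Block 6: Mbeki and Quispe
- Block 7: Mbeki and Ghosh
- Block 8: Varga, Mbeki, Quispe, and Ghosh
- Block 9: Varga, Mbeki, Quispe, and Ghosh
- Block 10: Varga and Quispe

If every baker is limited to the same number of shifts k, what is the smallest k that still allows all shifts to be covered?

With 4 bakers and 13 worker-slots to fill, someone must work at least ⌈13/4⌉ = 4 shifts, so k ≥ 4.
k = 4 works: Block 1→Mbeki, Block 2→Varga, Block 3→Varga, Block 4→Quispe+Ghosh, Block 5→Varga+Mbeki, Block 6→Mbeki, Block 7→Mbeki+Ghosh, Block 8→Quispe, Block 9→Quispe, Block 10→Varga.
Loads: Varga 4, Mbeki 4, Quispe 3, Ghosh 2 — all ≤ 4.

4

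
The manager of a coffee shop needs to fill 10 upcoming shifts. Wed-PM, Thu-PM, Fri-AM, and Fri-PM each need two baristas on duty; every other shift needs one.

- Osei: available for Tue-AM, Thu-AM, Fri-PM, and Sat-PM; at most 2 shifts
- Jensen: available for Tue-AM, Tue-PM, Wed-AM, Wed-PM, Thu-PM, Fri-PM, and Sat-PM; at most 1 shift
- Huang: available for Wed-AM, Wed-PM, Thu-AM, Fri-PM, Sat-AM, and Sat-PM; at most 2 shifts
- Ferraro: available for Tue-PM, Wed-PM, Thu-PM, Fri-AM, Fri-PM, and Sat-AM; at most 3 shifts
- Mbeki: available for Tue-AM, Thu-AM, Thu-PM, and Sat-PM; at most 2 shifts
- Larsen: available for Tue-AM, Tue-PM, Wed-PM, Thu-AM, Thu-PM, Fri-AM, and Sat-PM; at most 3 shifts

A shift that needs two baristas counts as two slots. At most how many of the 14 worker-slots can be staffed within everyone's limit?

Total capacity across all baristas is 2+1+2+3+2+3 = 13, and 14 slots are needed, so at most 13 can be filled.
An assignment achieving 13: Tue-AM→Osei, Tue-PM→Ferraro, Wed-AM→Jensen, Wed-PM→Huang+Ferraro, Thu-AM→Mbeki, Thu-PM→Mbeki+Larsen, Fri-AM→Ferraro+Larsen, Fri-PM→Osei, Sat-AM→Huang, Sat-PM→Larsen.
Loads: Osei 2/2, Jensen 1/1, Huang 2/2, Ferraro 3/3, Mbeki 2/2, Larsen 3/3.

13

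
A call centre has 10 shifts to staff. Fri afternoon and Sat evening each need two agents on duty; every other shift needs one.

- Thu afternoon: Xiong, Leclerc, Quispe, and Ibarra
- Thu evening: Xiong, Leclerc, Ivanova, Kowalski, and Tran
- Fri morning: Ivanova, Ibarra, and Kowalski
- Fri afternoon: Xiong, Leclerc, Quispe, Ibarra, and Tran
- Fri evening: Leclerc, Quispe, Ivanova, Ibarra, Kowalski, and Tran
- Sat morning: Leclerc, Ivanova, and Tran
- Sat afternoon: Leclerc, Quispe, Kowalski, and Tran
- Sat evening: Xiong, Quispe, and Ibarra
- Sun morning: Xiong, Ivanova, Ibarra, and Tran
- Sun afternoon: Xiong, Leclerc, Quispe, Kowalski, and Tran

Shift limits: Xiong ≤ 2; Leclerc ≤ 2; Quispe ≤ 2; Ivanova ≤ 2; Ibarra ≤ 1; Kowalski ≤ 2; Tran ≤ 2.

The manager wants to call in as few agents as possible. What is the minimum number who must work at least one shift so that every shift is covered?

12 slots to fill and no one can take more than 2, so at least ⌈12/2⌉ = 6 agents are needed.
Xiong, Leclerc, Quispe, Ivanova, Kowalski, and Tran alone can cover everything: Thu afternoon→Xiong, Thu evening→Kowalski, Fri morning→Ivanova, Fri afternoon→Quispe+Tran, Fri evening→Kowalski, Sat morning→Leclerc, Sat afternoon→Leclerc, Sat evening→Xiong+Quispe, Sun morning→Ivanova, Sun afternoon→Tran.

6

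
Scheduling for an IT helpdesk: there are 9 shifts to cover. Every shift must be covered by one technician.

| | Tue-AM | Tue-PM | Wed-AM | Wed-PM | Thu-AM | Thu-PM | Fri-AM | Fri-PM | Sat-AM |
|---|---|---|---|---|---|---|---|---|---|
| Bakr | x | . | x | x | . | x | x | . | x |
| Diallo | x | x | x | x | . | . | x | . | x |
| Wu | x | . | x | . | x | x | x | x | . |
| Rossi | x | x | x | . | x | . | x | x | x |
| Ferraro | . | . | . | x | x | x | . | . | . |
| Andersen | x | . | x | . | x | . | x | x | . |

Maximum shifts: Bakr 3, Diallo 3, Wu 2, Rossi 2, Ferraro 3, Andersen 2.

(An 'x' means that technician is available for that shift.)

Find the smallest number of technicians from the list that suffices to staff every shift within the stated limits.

4

9 slots to fill and no one can take more than 3, so at least ⌈9/3⌉ = 3 technicians are needed.
No set of 3 technicians can cover every shift (each such set leaves at least one shift with no one available or exceeds a cap).
Bakr, Diallo, Wu, and Rossi alone can cover everything: Tue-AM→Diallo, Tue-PM→Diallo, Wed-AM→Diallo, Wed-PM→Bakr, Thu-AM→Wu, Thu-PM→Bakr, Fri-AM→Rossi, Fri-PM→Wu, Sat-AM→Bakr.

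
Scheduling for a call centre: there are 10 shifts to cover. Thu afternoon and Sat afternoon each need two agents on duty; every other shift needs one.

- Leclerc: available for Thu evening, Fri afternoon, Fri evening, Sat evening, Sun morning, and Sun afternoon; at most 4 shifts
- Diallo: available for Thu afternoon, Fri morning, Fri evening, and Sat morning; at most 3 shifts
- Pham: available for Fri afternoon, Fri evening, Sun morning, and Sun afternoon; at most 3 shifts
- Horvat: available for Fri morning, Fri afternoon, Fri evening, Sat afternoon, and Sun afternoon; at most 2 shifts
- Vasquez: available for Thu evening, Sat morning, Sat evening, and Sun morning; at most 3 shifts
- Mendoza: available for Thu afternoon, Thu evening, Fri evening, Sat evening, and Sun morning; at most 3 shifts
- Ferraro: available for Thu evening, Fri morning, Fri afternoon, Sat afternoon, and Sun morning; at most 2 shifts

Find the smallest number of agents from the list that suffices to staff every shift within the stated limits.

5

12 slots to fill and no one can take more than 4, so at least ⌈12/4⌉ = 3 agents are needed.
No set of 4 agents can cover every shift (each such set leaves at least one shift with no one available or exceeds a cap).
Leclerc, Diallo, Horvat, Mendoza, and Ferraro alone can cover everything: Thu afternoon→Diallo+Mendoza, Thu evening→Leclerc, Fri morning→Diallo, Fri afternoon→Leclerc, Fri evening→Horvat, Sat morning→Diallo, Sat afternoon→Horvat+Ferraro, Sat evening→Leclerc, Sun morning→Mendoza, Sun afternoon→Leclerc.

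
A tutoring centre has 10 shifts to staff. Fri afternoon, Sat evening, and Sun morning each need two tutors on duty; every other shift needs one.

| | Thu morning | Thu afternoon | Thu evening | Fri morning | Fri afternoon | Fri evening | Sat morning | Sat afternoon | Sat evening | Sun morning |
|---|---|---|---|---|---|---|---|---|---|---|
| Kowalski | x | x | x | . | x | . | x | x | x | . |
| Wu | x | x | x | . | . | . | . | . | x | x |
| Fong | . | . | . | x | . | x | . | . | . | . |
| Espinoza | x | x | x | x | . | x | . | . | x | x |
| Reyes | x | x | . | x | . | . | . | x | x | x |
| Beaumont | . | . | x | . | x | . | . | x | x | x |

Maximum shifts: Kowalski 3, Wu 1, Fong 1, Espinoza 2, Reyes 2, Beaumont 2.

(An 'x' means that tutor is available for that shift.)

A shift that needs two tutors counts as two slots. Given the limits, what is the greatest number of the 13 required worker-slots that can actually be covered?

11

Total capacity across all tutors is 3+1+1+2+2+2 = 11, and 13 slots are needed, so at most 11 can be filled.
An assignment achieving 11: Thu morning→Wu, Thu afternoon→Espinoza, Thu evening→Beaumont, Fri morning→Espinoza, Fri afternoon→Kowalski+Beaumont, Fri evening→Fong, Sat morning→Kowalski, Sat afternoon→Kowalski, Sat evening→Reyes, Sun morning→Reyes.
Loads: Kowalski 3/3, Wu 1/1, Fong 1/1, Espinoza 2/2, Reyes 2/2, Beaumont 2/2.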